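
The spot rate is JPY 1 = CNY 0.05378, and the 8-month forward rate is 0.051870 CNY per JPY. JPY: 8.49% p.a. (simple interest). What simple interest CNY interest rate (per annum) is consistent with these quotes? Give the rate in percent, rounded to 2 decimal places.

2.86%

T = 8/12 years.
CIP gives F = S · g_CNY/g_JPY, so g_CNY/g_JPY = 0.05187/0.05378 = 0.9644849.
The JPY side grows by 1 + 0.0849×8/12 = 1.056600.
That pins the CNY growth at 1.0190747.
r = (1.0190747 − 1)/(8/12) = 0.028612 → 2.86%.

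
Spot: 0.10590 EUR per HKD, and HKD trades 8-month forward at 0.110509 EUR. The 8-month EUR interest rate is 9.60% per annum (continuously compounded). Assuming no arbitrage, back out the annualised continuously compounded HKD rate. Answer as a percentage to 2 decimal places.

T = 8/12 years.
By CIP, F/S equals the EUR-to-HKD growth ratio: 0.110509/0.1059 = 1.0435222.
The EUR side grows by e^(0.0960×8/12) = 1.0660924.
That pins the HKD growth at 1.0216289.
r = ln(1.0216289)/(8/12) = 0.032097 → 3.21%.

3.21%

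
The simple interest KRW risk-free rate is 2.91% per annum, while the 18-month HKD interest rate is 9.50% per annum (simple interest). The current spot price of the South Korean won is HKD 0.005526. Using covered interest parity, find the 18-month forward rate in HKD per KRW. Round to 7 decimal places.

T = 18/12 years.
HKD growth factor: 1 + 0.0950×18/12 = 1.142500.
KRW accumulates by 1 + 0.0291×18/12 = 1.043650.
So F = 0.005526 × 1.142500 / 1.043650 = 0.006049399 (HKD/KRW).

0.0060494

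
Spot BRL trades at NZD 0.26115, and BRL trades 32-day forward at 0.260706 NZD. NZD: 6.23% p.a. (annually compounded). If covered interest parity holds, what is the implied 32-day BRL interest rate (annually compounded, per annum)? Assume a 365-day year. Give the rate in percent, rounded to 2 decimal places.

T = 32/365 years.
F/S = 0.260706/0.26115 = 0.9982998 = (growth of NZD) / (growth of BRL).
The NZD side grows by (1 + 0.0623)^(32/365) = 1.0053126.
That pins the BRL growth at 1.0070247.
Annualise: 1.0070247^(365/32) − 1 = 0.083120 = 8.31%.

8.31%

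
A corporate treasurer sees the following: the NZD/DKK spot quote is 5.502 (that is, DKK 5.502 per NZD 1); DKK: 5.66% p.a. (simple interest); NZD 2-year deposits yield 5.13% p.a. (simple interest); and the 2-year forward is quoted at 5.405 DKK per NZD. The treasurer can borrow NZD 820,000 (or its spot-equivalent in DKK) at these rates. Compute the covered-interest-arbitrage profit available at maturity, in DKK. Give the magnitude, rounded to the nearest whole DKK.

DKK 135,524

T = 2 years.
Invest the NZD and cover forward: 820,000 × 1.102600 × 5.405 = DKK 4,886,833.46.
Convert at spot and invest in DKK: 820,000 × 5.502 × 1.113200 = DKK 5,022,357.65.
The quoted forward undervalues NZD, so borrow NZD, convert to DKK at spot, deposit the DKK at 5.66%, and buy NZD forward at 5.405 to cover the loan.
Arbitrage profit = |4,886,833.46 − 5,022,357.65| = DKK 135,524.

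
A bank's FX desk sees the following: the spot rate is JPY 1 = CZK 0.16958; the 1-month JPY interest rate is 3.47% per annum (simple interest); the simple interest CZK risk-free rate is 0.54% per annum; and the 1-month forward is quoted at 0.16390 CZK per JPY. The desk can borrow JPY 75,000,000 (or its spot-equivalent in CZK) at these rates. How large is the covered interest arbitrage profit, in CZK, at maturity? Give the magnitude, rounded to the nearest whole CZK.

CZK 396,178

T = 1/12 years.
Route A — deposit JPY, sell forward: 75,000,000 × 1.0028916667 × 0.16390 = CZK 12,328,045.81.
Route B — convert at spot, deposit CZK: 75,000,000 × 0.16958 × 1.000450 = CZK 12,724,223.33.
The quoted forward undervalues JPY, so borrow JPY, convert to CZK at spot, deposit the CZK at 0.54%, and buy JPY forward at 0.16390 to cover the loan.
The gap between the two covered legs is CZK 396,178.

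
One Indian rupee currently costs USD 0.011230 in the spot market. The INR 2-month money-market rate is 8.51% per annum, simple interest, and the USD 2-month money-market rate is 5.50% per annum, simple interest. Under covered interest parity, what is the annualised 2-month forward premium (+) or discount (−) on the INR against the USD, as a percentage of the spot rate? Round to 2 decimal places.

-2.97%

T = 2/12 years.
F = S · g_USD/g_INR = 0.01123 × 1.0091667/1.0141833 = 0.011174451.
Annualised premium = (F − S)/S × (1/T) = (0.011174451 − 0.01123)/0.01123 ÷ (2/12) = -2.97%.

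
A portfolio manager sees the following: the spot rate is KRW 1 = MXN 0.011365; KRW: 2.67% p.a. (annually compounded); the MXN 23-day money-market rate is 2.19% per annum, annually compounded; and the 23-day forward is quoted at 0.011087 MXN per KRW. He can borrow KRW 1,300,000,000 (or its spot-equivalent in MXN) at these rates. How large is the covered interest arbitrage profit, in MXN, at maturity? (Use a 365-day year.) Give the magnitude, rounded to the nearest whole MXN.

MXN 357,631

T = 23/365 years.
Keep in KRW, deliver into the forward: 1,300,000,000·1.001661776·0.011087 = MXN 14,437,051.34.
Swap to MXN now, deposit: 1,300,000,000·0.011365·1.0013660382 = MXN 14,794,682.53.
The quoted forward undervalues KRW, so borrow KRW, convert to MXN at spot, deposit the MXN at 2.19%, and buy KRW forward at 0.011087 to cover the loan.
The gap between the two covered legs is MXN 357,631.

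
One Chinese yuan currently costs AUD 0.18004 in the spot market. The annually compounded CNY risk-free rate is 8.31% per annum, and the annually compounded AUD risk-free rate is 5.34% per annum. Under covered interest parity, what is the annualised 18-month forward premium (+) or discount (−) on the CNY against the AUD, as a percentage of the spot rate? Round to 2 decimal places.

-2.72%

T = 18/12 years.
No-arbitrage forward: 0.18004 × 1.081160 / 1.1272048 = 0.17268561 AUD/CNY.
(F − S)/S ÷ T = (0.17268561 − 0.18004)/0.18004/(18/12) = -0.027232 → -2.72%.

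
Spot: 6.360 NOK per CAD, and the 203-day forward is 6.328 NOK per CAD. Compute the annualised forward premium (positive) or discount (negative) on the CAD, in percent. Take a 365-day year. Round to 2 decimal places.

-0.90%

T = 203/365 years.
Period premium: (6.328 − 6.36)/6.36 = -0.0050314.
Per annum: -0.0050314 / (203/365) = -0.009047 = -0.90%.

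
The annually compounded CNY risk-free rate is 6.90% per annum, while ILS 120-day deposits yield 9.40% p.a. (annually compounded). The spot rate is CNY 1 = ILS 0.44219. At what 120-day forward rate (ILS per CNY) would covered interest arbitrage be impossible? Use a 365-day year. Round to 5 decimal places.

T = 120/365 years.
ILS growth factor: (1 + 0.0940)^(120/365) = 1.0299772.
Growth of 1 CNY over T: (1 + 0.0690)^(120/365) = 1.0221789.
CIP: F = S · (grow ILS)/(grow CNY) = 0.44219 × 1.0299772/1.0221789 = 0.4455635 ILS per CNY.

0.44556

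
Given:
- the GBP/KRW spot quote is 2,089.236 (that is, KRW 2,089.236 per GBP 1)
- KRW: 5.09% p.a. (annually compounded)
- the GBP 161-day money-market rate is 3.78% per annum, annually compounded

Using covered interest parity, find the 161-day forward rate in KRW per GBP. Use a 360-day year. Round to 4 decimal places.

2100.9893

T = 161/360 years.
Growth of 1 KRW over T: (1 + 0.0509)^(161/360) = 1.0224515406.
GBP accumulates by (1 + 0.0378)^(161/360) = 1.0167317593.
CIP: F = S · (grow KRW)/(grow GBP) = 2089.236 × 1.0224515406/1.0167317593 = 2100.989319 KRW per GBP.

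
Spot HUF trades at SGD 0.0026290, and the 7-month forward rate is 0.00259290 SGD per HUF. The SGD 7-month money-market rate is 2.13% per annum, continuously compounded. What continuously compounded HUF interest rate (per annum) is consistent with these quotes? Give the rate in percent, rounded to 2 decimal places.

T = 7/12 years.
By CIP, F/S equals the SGD-to-HUF growth ratio: 0.0025929/0.002629 = 0.9862685.
SGD growth factor: e^(0.0213×7/12) = 1.0125025.
So the HUF growth factor = 1.0265992.
r = ln(1.0265992)/(7/12) = 0.045003 → 4.50%.

4.50%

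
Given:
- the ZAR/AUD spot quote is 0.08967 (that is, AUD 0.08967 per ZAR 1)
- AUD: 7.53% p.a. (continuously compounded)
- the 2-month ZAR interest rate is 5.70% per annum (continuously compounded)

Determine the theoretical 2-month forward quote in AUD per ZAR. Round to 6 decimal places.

0.089944

T = 2/12 years.
Growth of 1 AUD over T: e^(0.0753×2/12) = 1.0126291.
ZAR accumulates by e^(0.0570×2/12) = 1.0095453.
Forward (AUD per ZAR) = 0.08967 × 1.0126291 / 1.0095453 = 0.08994391.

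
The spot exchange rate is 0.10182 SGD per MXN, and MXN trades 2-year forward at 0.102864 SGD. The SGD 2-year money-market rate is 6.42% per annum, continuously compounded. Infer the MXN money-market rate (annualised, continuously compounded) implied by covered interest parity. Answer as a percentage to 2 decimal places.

5.91%

T = 2 years.
By CIP, F/S equals the SGD-to-MXN growth ratio: 0.102864/0.10182 = 1.0102534.
The SGD side grows by e^(0.0642×2) = 1.1370077.
That pins the MXN growth at 1.1254678.
Take logs: ln 1.1254678 / 2 = 0.059099, so 5.91%.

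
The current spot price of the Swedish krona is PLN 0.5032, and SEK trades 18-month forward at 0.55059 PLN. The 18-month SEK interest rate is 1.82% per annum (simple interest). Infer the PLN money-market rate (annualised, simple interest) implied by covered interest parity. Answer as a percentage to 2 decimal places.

8.27%

T = 18/12 years.
By CIP, F/S equals the PLN-to-SEK growth ratio: 0.55059/0.5032 = 1.0941773.
SEK growth factor: 1 + 0.0182×18/12 = 1.027300.
That pins the PLN growth at 1.1240483.
r = (1.1240483 − 1)/(18/12) = 0.082699 → 8.27%.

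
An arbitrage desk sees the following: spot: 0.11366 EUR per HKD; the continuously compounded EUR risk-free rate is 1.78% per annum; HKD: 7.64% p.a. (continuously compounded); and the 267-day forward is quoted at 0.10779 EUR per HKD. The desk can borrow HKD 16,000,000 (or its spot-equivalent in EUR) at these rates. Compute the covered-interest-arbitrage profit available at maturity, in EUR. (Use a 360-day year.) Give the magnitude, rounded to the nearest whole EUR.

T = 267/360 years.
Route A — deposit HKD, sell forward: 16,000,000 × 1.058299456 × 0.10779 = EUR 1,825,185.57.
Route B — convert at spot, deposit EUR: 16,000,000 × 0.11366 × 1.013289193 = EUR 1,842,727.19.
The quoted forward undervalues HKD, so borrow HKD, convert to EUR at spot, deposit the EUR at 1.78%, and buy HKD forward at 0.10779 to cover the loan.
Profit = 1,842,727.19 − 1,825,185.57 = EUR 17,542.

EUR 17,542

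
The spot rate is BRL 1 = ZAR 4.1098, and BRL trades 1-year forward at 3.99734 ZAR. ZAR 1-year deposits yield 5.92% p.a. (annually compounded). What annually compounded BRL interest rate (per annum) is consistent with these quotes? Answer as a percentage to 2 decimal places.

T = 1 year.
CIP gives F = S · g_ZAR/g_BRL, so g_ZAR/g_BRL = 3.99734/4.1098 = 0.9726361.
The ZAR side grows by (1 + 0.0592)^1 = 1.059200.
Hence g_BRL = 1.0889993.
r = 1.0889993^(1/1) − 1 = 0.088999 → 8.90%.

8.90%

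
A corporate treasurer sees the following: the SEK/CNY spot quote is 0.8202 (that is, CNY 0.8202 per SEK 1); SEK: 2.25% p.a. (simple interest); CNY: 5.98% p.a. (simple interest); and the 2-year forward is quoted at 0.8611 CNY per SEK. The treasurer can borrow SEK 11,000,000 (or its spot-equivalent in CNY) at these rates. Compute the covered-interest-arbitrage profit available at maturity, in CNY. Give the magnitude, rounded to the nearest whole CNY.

T = 2 years.
Route A — deposit SEK, sell forward: 11,000,000 × 1.045000 × 0.8611 = CNY 9,898,344.50.
Route B — convert at spot, deposit CNY: 11,000,000 × 0.8202 × 1.119600 = CNY 10,101,255.12.
The quoted forward undervalues SEK, so borrow SEK, convert to CNY at spot, deposit the CNY at 5.98%, and buy SEK forward at 0.8611 to cover the loan.
Arbitrage profit = |9,898,344.50 − 10,101,255.12| = CNY 202,911.

CNY 202,911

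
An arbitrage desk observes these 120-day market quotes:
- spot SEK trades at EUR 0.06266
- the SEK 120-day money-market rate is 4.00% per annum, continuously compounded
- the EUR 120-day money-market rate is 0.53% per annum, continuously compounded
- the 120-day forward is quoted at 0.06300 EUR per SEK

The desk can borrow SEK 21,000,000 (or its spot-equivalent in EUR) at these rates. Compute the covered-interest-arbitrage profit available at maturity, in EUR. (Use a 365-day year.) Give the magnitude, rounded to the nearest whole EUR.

EUR 22,358

T = 120/365 years.
Keep in SEK, deliver into the forward: 21,000,000·1.013237535·0.06300 = EUR 1,340,513.26.
Swap to EUR now, deposit: 21,000,000·0.06266·1.001743985 = EUR 1,318,154.84.
The quoted forward overvalues SEK, so borrow EUR, buy SEK at spot, deposit the SEK at 4.00%, and sell the proceeds forward at 0.06300.
Profit = 1,340,513.26 − 1,318,154.84 = EUR 22,358.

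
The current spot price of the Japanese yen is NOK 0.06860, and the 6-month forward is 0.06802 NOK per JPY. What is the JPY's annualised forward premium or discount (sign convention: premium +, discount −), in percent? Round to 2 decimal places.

-1.69%

T = 6/12 years.
Period premium: (0.06802 − 0.0686)/0.0686 = -0.0084548.
Per annum: -0.0084548 / (6/12) = -0.016910 = -1.69%.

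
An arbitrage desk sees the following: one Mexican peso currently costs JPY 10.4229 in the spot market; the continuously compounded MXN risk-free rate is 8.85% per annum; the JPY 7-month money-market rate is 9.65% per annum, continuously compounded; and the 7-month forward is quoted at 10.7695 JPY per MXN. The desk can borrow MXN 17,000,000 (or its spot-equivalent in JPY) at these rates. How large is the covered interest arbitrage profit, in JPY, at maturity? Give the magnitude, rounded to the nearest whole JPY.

JPY 5,331,646

T = 7/12 years.
Route A — deposit MXN, sell forward: 17,000,000 × 1.05298080067 × 10.7695 = JPY 192,781,304.46.
Route B — convert at spot, deposit JPY: 17,000,000 × 10.4229 × 1.05790619472 = JPY 187,449,658.11.
The quoted forward overvalues MXN, so borrow JPY, buy MXN at spot, deposit the MXN at 8.85%, and sell the proceeds forward at 10.7695.
Profit = 192,781,304.46 − 187,449,658.11 = JPY 5,331,646.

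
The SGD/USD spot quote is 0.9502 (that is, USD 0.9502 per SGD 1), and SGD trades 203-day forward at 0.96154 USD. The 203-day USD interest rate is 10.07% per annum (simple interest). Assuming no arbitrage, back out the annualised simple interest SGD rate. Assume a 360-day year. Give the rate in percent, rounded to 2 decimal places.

T = 203/360 years.
By CIP, F/S equals the USD-to-SGD growth ratio: 0.96154/0.9502 = 1.0119343.
USD growth factor: 1 + 0.1007×203/360 = 1.0567836.
So the SGD growth factor = 1.0443204.
(1.0443204 − 1)/T = 0.078598, i.e. 7.86%.

7.86%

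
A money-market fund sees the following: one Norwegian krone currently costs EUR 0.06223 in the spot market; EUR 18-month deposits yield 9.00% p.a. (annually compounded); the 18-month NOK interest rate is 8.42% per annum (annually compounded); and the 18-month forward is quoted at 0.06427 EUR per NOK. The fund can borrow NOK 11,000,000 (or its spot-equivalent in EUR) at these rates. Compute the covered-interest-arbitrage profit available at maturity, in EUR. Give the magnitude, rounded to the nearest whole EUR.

T = 18/12 years.
Invest the NOK and cover forward: 11,000,000 × 1.12892244 × 0.06427 = EUR 798,114.30.
Convert at spot and invest in EUR: 11,000,000 × 0.06223 × 1.13799341 = EUR 778,990.63.
The quoted forward overvalues NOK, so borrow EUR, buy NOK at spot, deposit the NOK at 8.42%, and sell the proceeds forward at 0.06427.
Profit = 798,114.30 − 778,990.63 = EUR 19,124.

EUR 19,124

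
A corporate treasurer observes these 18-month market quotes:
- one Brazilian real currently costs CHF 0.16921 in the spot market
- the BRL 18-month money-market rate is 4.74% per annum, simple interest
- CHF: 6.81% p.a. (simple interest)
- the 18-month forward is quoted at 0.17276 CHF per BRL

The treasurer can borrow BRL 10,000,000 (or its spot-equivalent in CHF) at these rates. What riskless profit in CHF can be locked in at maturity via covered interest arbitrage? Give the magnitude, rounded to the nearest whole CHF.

CHF 14,516

T = 18/12 years.
Keep in BRL, deliver into the forward: 10,000,000·1.071100·0.17276 = CHF 1,850,432.36.
Swap to CHF now, deposit: 10,000,000·0.16921·1.102150 = CHF 1,864,948.02.
The quoted forward undervalues BRL, so borrow BRL, convert to CHF at spot, deposit the CHF at 6.81%, and buy BRL forward at 0.17276 to cover the loan.
The gap between the two covered legs is CHF 14,516.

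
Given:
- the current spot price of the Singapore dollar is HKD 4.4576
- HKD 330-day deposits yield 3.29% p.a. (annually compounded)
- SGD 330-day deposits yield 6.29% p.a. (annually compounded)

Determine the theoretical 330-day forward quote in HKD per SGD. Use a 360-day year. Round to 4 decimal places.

4.3421

T = 330/360 years.
HKD accumulates by (1 + 0.0329)^(330/360) = 1.0301175.
Growth of 1 SGD over T: (1 + 0.0629)^(330/360) = 1.0575105.
So F = 4.4576 × 1.0301175 / 1.0575105 = 4.342133 (HKD/SGD).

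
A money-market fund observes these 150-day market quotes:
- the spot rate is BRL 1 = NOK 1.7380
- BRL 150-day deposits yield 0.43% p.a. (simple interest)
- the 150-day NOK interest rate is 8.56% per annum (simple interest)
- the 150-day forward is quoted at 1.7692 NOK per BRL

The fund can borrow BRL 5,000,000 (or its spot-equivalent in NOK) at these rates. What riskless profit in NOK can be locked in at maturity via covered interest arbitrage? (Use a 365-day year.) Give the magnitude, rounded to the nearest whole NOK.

T = 150/365 years.
Keep in BRL, deliver into the forward: 5,000,000·1.001767123·1.7692 = NOK 8,861,631.97.
Swap to NOK now, deposit: 5,000,000·1.7380·1.035178082 = NOK 8,995,697.53.
The quoted forward undervalues BRL, so borrow BRL, convert to NOK at spot, deposit the NOK at 8.56%, and buy BRL forward at 1.7692 to cover the loan.
Profit = 8,995,697.53 − 8,861,631.97 = NOK 134,066.

NOK 134,066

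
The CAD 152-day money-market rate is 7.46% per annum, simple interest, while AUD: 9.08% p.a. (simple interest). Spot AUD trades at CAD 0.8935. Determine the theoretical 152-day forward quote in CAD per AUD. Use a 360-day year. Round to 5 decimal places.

0.88761

T = 152/360 years.
CAD growth factor: 1 + 0.0746×152/360 = 1.0314978.
Growth of 1 AUD over T: 1 + 0.0908×152/360 = 1.0383378.
CIP: F = S · (grow CAD)/(grow AUD) = 0.8935 × 1.0314978/1.0383378 = 0.8876141 CAD per AUD.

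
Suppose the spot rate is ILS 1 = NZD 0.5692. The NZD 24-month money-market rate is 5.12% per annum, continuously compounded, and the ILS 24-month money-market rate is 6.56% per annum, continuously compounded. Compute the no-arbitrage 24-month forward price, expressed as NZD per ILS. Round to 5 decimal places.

0.55304

T = 2 years.
Growth of 1 NZD over T: e^(0.0512×2) = 1.1078265.
ILS growth factor: e^(0.0656×2) = 1.1401958.
CIP: F = S · (grow NZD)/(grow ILS) = 0.5692 × 1.1078265/1.1401958 = 0.5530408 NZD per ILS.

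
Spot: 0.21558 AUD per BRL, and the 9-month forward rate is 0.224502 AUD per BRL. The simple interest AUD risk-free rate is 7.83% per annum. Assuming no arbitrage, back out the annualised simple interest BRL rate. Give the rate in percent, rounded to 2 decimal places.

2.22%

T = 9/12 years.
CIP gives F = S · g_AUD/g_BRL, so g_AUD/g_BRL = 0.224502/0.21558 = 1.0413860.
The AUD side grows by 1 + 0.0783×9/12 = 1.058725.
Hence g_BRL = 1.0166499.
(1.0166499 − 1)/T = 0.022200, i.e. 2.22%.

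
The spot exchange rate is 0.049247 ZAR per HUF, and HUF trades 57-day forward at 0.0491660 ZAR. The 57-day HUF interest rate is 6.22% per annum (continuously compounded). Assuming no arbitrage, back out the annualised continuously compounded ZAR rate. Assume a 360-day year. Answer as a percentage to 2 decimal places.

T = 57/360 years.
By CIP, F/S equals the ZAR-to-HUF growth ratio: 0.049166/0.049247 = 0.9983552.
HUF growth factor: e^(0.0622×57/360) = 1.009897.
That pins the ZAR growth at 1.0082359.
r = ln(1.0082359)/(57/360) = 0.051803 → 5.18%.

5.18%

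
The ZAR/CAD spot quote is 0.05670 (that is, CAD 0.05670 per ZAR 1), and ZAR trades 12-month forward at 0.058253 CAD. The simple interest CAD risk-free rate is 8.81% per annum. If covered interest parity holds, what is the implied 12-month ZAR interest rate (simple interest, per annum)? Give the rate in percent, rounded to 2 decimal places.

T = 1 year.
F/S = 0.058253/0.0567 = 1.0273898 = (growth of CAD) / (growth of ZAR).
CAD growth factor: 1 + 0.0881×1 = 1.088100.
So the ZAR growth factor = 1.0590917.
r = (1.0590917 − 1)/1 = 0.059092 → 5.91%.

5.91%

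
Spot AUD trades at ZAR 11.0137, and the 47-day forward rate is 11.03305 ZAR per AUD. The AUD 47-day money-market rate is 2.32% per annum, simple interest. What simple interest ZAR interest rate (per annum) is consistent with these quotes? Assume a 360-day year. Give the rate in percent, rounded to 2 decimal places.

3.67%

T = 47/360 years.
By CIP, F/S equals the ZAR-to-AUD growth ratio: 11.03305/11.0137 = 1.0017569.
The AUD side grows by 1 + 0.0232×47/360 = 1.0030289.
That pins the ZAR growth at 1.0047911.
(1.0047911 − 1)/T = 0.036698, i.e. 3.67%.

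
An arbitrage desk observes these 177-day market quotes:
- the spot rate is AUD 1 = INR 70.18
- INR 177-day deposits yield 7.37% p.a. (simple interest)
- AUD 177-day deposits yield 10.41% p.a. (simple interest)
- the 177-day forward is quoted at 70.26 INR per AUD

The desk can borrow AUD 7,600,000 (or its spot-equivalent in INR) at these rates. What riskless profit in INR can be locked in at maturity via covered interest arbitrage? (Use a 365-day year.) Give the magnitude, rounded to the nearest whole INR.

INR 8,501,560

T = 177/365 years.
Invest the AUD and cover forward: 7,600,000 × 1.05048136986 × 70.26 = INR 560,931,839.95.
Convert at spot and invest in INR: 7,600,000 × 70.18 × 1.03573945205 = INR 552,430,280.06.
The quoted forward overvalues AUD, so borrow INR, buy AUD at spot, deposit the AUD at 10.41%, and sell the proceeds forward at 70.26.
Profit = 560,931,839.95 − 552,430,280.06 = INR 8,501,560.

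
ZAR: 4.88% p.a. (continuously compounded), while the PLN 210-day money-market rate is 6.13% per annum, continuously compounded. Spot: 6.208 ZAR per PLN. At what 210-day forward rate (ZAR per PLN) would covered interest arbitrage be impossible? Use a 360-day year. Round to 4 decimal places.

T = 210/360 years.
Growth of 1 ZAR over T: e^(0.0488×210/360) = 1.0288757.
PLN accumulates by e^(0.0613×210/360) = 1.0364054.
CIP: F = S · (grow ZAR)/(grow PLN) = 6.208 × 1.0288757/1.0364054 = 6.162898 ZAR per PLN.

6.1629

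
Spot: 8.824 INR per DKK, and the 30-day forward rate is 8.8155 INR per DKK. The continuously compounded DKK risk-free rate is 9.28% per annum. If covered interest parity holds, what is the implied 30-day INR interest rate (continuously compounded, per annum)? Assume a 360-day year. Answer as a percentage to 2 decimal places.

T = 30/360 years.
By CIP, F/S equals the INR-to-DKK growth ratio: 8.8155/8.824 = 0.9990367.
DKK growth factor: e^(0.0928×30/360) = 1.0077633.
That pins the INR growth at 1.0067925.
Take logs: ln 1.0067925 / (30/360) = 0.081234, so 8.12%.

8.12%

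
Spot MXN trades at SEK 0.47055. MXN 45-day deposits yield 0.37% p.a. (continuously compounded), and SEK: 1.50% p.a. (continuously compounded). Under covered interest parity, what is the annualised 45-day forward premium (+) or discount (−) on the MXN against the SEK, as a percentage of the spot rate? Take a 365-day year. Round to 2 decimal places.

+1.13%

T = 45/365 years.
CIP forward (SEK per MXN) = 0.47055 × 1.001851/1.0004563 = 0.47120598.
(F − S)/S ÷ T = (0.47120598 − 0.47055)/0.47055/(45/365) = 0.011307 → 1.13%.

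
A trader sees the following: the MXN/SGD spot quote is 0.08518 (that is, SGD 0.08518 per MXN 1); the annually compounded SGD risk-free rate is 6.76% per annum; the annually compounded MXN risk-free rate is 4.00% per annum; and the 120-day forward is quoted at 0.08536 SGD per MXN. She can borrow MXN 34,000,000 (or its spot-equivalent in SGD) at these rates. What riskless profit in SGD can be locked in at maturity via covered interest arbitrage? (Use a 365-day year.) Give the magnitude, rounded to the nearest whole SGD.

SGD 19,172

T = 120/365 years.
Keep in MXN, deliver into the forward: 34,000,000·1.012977973·0.08536 = SGD 2,939,905.19.
Swap to SGD now, deposit: 34,000,000·0.08518·1.021738603 = SGD 2,959,077.60.
The quoted forward undervalues MXN, so borrow MXN, convert to SGD at spot, deposit the SGD at 6.76%, and buy MXN forward at 0.08536 to cover the loan.
The gap between the two covered legs is SGD 19,172.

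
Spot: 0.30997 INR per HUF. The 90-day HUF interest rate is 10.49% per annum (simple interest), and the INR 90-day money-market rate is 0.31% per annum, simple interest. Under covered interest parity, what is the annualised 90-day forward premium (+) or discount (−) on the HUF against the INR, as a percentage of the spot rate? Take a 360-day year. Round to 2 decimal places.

T = 90/360 years.
F = S · g_INR/g_HUF = 0.30997 × 1.000775/1.026225 = 0.30228286.
(F − S)/S ÷ T = (0.30228286 − 0.30997)/0.30997/(90/360) = -0.099199 → -9.92%.

-9.92%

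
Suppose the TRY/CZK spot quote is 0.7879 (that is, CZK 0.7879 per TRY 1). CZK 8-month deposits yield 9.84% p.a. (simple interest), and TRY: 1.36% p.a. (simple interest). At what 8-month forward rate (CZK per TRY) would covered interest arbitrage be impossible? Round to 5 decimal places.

0.83204

T = 8/12 years.
CZK accumulates by 1 + 0.0984×8/12 = 1.065600.
TRY growth factor: 1 + 0.0136×8/12 = 1.0090667.
So F = 0.7879 × 1.065600 / 1.0090667 = 0.8320424 (CZK/TRY).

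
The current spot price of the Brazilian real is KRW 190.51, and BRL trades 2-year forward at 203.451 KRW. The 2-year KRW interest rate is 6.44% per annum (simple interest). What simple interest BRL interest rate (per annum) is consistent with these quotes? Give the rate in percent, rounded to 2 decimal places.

2.85%

T = 2 years.
CIP gives F = S · g_KRW/g_BRL, so g_KRW/g_BRL = 203.451/190.51 = 1.0679282.
KRW growth factor: 1 + 0.0644×2 = 1.128800.
So the BRL growth factor = 1.0569999.
r = (1.0569999 − 1)/2 = 0.028500 → 2.85%.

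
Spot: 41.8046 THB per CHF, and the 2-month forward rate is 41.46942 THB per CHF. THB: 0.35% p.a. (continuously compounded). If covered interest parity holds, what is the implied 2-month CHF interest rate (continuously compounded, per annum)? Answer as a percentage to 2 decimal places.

5.18%

T = 2/12 years.
CIP gives F = S · g_THB/g_CHF, so g_THB/g_CHF = 41.46942/41.8046 = 0.9919822.
The THB side grows by e^(0.0035×2/12) = 1.0005835.
Hence g_CHF = 1.0086708.
Take logs: ln 1.0086708 / (2/12) = 0.051801, so 5.18%.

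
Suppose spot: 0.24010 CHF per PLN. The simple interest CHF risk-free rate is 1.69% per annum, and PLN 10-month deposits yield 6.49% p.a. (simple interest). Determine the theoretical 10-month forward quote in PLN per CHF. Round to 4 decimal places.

4.3292

T = 10/12 years.
CHF growth factor: 1 + 0.0169×10/12 = 1.0140833.
Growth of 1 PLN over T: 1 + 0.0649×10/12 = 1.0540833.
So F = 0.2401 × 1.0140833 / 1.0540833 = 0.2309888 (CHF/PLN).
Invert for PLN per CHF: 1 / 0.2309888 = 4.3292.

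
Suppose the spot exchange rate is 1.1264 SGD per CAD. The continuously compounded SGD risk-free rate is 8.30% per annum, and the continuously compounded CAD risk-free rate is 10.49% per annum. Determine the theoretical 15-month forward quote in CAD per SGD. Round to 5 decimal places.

0.91242

T = 15/12 years.
SGD growth factor: e^(0.0830×15/12) = 1.1093231.
CAD growth factor: e^(0.1049×15/12) = 1.1401103.
Forward (SGD per CAD) = 1.1264 × 1.1093231 / 1.1401103 = 1.095983.
Quoted the other way: 1/1.095983 = 0.91242 CAD per SGD.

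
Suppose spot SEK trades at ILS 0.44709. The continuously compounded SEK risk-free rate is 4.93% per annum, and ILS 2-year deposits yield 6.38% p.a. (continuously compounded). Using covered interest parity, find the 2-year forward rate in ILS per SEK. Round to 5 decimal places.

T = 2 years.
ILS growth factor: e^(0.0638×2) = 1.1360985.
SEK accumulates by e^(0.0493×2) = 1.1036248.
CIP: F = S · (grow ILS)/(grow SEK) = 0.44709 × 1.1360985/1.1036248 = 0.4602454 ILS per SEK.

0.46025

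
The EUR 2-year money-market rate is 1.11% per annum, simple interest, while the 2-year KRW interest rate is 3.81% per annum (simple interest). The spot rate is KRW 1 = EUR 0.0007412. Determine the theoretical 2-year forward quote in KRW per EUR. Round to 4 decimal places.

T = 2 years.
Growth of 1 EUR over T: 1 + 0.0111×2 = 1.022200.
KRW growth factor: 1 + 0.0381×2 = 1.076200.
Forward (EUR per KRW) = 0.0007412 × 1.022200 / 1.076200 = 0.0007040091433.
Invert for KRW per EUR: 1 / 0.0007040091433 = 1420.4361.

1420.4361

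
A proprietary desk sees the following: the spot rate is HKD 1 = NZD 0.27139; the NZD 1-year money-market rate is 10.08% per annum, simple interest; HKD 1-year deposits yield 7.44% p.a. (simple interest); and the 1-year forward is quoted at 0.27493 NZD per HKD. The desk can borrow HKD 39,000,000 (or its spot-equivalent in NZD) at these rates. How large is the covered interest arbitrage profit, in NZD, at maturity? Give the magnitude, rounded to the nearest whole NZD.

T = 1 year.
Route A — deposit HKD, sell forward: 39,000,000 × 1.074400 × 0.27493 = NZD 11,520,006.89.
Route B — convert at spot, deposit NZD: 39,000,000 × 0.27139 × 1.100800 = NZD 11,651,098.37.
The quoted forward undervalues HKD, so borrow HKD, convert to NZD at spot, deposit the NZD at 10.08%, and buy HKD forward at 0.27493 to cover the loan.
Arbitrage profit = |11,520,006.89 − 11,651,098.37| = NZD 131,091.

NZD 131,091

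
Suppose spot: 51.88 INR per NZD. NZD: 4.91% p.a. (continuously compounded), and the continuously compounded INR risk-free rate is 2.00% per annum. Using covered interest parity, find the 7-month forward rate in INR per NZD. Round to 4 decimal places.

T = 7/12 years.
INR growth factor: e^(0.0200×7/12) = 1.01173499.
NZD growth factor: e^(0.0491×7/12) = 1.02905578.
Forward (INR per NZD) = 51.88 × 1.01173499 / 1.02905578 = 51.006770.

51.0068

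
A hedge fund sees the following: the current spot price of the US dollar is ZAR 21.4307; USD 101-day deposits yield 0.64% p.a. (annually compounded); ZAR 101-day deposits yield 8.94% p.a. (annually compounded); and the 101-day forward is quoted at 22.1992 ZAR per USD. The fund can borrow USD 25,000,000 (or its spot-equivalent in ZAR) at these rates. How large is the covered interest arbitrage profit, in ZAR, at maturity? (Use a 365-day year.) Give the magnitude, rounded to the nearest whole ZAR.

T = 101/365 years.
Route A — deposit USD, sell forward: 25,000,000 × 1.00176687499 × 22.1992 = ZAR 555,960,580.28.
Route B — convert at spot, deposit ZAR: 25,000,000 × 21.4307 × 1.02397700505 = ZAR 548,613,600.05.
The quoted forward overvalues USD, so borrow ZAR, buy USD at spot, deposit the USD at 0.64%, and sell the proceeds forward at 22.1992.
The gap between the two covered legs is ZAR 7,346,980.

ZAR 7,346,980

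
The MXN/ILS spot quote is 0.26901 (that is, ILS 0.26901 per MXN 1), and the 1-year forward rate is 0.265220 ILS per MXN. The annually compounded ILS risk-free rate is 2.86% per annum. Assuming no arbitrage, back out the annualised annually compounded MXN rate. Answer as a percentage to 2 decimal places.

T = 1 year.
CIP gives F = S · g_ILS/g_MXN, so g_ILS/g_MXN = 0.26522/0.26901 = 0.9859113.
The ILS side grows by (1 + 0.0286)^1 = 1.028600.
So the MXN growth factor = 1.0432987.
Annualise: 1.0432987^(1/1) − 1 = 0.043299 = 4.33%.

4.33%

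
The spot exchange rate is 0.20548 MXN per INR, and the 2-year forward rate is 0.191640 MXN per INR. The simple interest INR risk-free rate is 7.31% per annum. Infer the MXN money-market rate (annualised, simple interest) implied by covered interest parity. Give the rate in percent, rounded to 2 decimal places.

T = 2 years.
By CIP, F/S equals the MXN-to-INR growth ratio: 0.19164/0.20548 = 0.9326455.
The INR side grows by 1 + 0.0731×2 = 1.146200.
Hence g_MXN = 1.0689983.
r = (1.0689983 − 1)/2 = 0.034499 → 3.45%.

3.45%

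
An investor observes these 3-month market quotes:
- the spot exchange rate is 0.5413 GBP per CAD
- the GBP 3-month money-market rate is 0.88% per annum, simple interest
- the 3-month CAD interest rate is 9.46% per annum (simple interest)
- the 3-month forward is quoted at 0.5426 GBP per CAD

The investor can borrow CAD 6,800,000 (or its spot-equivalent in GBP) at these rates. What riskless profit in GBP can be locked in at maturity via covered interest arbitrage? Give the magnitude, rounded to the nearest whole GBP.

T = 3/12 years.
Route A — deposit CAD, sell forward: 6,800,000 × 1.023650 × 0.5426 = GBP 3,776,940.93.
Route B — convert at spot, deposit GBP: 6,800,000 × 0.5413 × 1.002200 = GBP 3,688,937.85.
The quoted forward overvalues CAD, so borrow GBP, buy CAD at spot, deposit the CAD at 9.46%, and sell the proceeds forward at 0.5426.
The gap between the two covered legs is GBP 88,003.

GBP 88,003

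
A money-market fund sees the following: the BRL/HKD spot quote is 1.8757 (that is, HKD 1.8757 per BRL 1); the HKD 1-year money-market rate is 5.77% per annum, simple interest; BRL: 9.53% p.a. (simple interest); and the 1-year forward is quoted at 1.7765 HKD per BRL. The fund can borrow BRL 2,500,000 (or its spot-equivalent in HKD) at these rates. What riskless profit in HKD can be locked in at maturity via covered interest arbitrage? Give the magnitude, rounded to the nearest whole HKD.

HKD 95,319

T = 1 year.
Route A — deposit BRL, sell forward: 2,500,000 × 1.095300 × 1.7765 = HKD 4,864,501.13.
Route B — convert at spot, deposit HKD: 2,500,000 × 1.8757 × 1.057700 = HKD 4,959,819.73.
The quoted forward undervalues BRL, so borrow BRL, convert to HKD at spot, deposit the HKD at 5.77%, and buy BRL forward at 1.7765 to cover the loan.
The gap between the two covered legs is HKD 95,319.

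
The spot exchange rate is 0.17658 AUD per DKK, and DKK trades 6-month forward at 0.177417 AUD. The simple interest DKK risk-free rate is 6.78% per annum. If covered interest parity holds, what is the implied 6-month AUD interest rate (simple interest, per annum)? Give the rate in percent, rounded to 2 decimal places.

7.76%

T = 6/12 years.
F/S = 0.177417/0.17658 = 1.0047401 = (growth of AUD) / (growth of DKK).
DKK growth factor: 1 + 0.0678×6/12 = 1.033900.
That pins the AUD growth at 1.0388008.
(1.0388008 − 1)/T = 0.077602, i.e. 7.76%.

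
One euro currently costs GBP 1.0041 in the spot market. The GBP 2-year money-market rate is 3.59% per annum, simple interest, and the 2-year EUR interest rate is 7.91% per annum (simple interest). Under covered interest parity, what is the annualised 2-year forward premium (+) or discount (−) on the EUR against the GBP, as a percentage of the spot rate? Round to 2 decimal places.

-3.73%

T = 2 years.
F = S · g_GBP/g_EUR = 1.0041 × 1.071800/1.158200 = 0.9291956.
Annualised premium = (F − S)/S × (1/T) = (0.9291956 − 1.0041)/1.0041 ÷ 2 = -3.73%.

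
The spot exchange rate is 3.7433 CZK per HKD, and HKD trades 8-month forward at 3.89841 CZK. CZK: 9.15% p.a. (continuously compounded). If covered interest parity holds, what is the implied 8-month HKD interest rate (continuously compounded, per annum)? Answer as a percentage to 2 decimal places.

T = 8/12 years.
CIP gives F = S · g_CZK/g_HKD, so g_CZK/g_HKD = 3.89841/3.7433 = 1.0414367.
CZK growth factor: e^(0.0915×8/12) = 1.0628989.
Hence g_HKD = 1.0206083.
r = ln(1.0206083)/(8/12) = 0.030598 → 3.06%.

3.06%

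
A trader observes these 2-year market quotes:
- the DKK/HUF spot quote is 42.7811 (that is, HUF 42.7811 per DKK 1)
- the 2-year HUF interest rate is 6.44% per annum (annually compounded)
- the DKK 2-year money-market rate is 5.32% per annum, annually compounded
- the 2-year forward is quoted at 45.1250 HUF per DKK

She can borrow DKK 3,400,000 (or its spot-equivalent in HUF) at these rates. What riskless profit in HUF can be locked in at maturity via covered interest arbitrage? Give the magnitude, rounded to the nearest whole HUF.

T = 2 years.
Invest the DKK and cover forward: 3,400,000 × 1.10923024 × 45.1250 = HUF 170,183,649.57.
Convert at spot and invest in HUF: 3,400,000 × 42.7811 × 1.13294736 = HUF 164,793,696.63.
The quoted forward overvalues DKK, so borrow HUF, buy DKK at spot, deposit the DKK at 5.32%, and sell the proceeds forward at 45.1250.
The gap between the two covered legs is HUF 5,389,953.

HUF 5,389,953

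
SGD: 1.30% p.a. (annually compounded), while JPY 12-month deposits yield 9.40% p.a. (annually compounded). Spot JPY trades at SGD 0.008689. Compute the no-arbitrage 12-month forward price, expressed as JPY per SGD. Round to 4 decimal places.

124.2905

T = 1 year.
SGD accumulates by (1 + 0.0130)^1 = 1.013000.
JPY accumulates by (1 + 0.0940)^1 = 1.094000.
CIP: F = S · (grow SGD)/(grow JPY) = 0.008689 × 1.013000/1.094000 = 0.00804566453 SGD per JPY.
Quoted the other way: 1/0.00804566453 = 124.2905 JPY per SGD.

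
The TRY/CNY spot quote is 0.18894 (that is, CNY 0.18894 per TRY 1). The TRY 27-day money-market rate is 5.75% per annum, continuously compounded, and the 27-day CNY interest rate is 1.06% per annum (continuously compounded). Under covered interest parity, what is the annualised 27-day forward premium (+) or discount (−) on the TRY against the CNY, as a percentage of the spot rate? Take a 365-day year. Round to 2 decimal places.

-4.68%

T = 27/365 years.
CIP forward (CNY per TRY) = 0.18894 × 1.0007844/1.0042625 = 0.18828564.
(F − S)/S ÷ T = (0.18828564 − 0.18894)/0.18894/(27/365) = -0.046819 → -4.68%.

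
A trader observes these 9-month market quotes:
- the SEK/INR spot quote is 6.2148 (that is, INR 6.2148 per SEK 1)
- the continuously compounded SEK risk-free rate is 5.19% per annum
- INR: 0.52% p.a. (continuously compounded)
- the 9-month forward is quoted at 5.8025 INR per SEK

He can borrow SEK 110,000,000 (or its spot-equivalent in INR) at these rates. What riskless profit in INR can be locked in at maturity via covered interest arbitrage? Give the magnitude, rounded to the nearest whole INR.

INR 22,689,622

T = 9/12 years.
Invest the SEK and cover forward: 110,000,000 × 1.03969250379 × 5.8025 = INR 663,609,732.86.
Convert at spot and invest in INR: 110,000,000 × 6.2148 × 1.0039076149 = INR 686,299,354.96.
The quoted forward undervalues SEK, so borrow SEK, convert to INR at spot, deposit the INR at 0.52%, and buy SEK forward at 5.8025 to cover the loan.
Arbitrage profit = |663,609,732.86 − 686,299,354.96| = INR 22,689,622.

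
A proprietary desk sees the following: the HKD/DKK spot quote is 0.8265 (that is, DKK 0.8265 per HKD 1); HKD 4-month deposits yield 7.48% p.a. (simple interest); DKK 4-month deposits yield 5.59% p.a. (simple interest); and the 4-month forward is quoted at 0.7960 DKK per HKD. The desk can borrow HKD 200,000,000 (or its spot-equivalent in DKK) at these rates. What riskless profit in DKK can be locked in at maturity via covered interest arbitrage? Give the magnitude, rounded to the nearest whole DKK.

DKK 5,210,703

T = 4/12 years.
Keep in HKD, deliver into the forward: 200,000,000·1.02493333333·0.7960 = DKK 163,169,386.67.
Swap to DKK now, deposit: 200,000,000·0.8265·1.01863333333 = DKK 168,380,090.00.
The quoted forward undervalues HKD, so borrow HKD, convert to DKK at spot, deposit the DKK at 5.59%, and buy HKD forward at 0.7960 to cover the loan.
The gap between the two covered legs is DKK 5,210,703.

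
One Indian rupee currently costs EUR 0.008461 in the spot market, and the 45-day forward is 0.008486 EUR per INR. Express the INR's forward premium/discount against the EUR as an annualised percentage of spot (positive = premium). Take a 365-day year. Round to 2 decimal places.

T = 45/365 years.
Period premium: (0.008486 − 0.008461)/0.008461 = 0.0029547.
×(1/T) gives 2.40% p.a.

+2.40%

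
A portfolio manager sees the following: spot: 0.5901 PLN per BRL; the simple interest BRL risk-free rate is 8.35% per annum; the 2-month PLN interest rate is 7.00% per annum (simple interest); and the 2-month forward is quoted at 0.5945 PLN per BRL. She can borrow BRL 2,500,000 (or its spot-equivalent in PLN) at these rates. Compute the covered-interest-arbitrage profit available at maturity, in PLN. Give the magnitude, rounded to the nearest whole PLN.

PLN 14,472

T = 2/12 years.
Invest the BRL and cover forward: 2,500,000 × 1.013916667 × 0.5945 = PLN 1,506,933.65.
Convert at spot and invest in PLN: 2,500,000 × 0.5901 × 1.011666667 = PLN 1,492,461.25.
The quoted forward overvalues BRL, so borrow PLN, buy BRL at spot, deposit the BRL at 8.35%, and sell the proceeds forward at 0.5945.
Profit = 1,506,933.65 − 1,492,461.25 = PLN 14,472.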